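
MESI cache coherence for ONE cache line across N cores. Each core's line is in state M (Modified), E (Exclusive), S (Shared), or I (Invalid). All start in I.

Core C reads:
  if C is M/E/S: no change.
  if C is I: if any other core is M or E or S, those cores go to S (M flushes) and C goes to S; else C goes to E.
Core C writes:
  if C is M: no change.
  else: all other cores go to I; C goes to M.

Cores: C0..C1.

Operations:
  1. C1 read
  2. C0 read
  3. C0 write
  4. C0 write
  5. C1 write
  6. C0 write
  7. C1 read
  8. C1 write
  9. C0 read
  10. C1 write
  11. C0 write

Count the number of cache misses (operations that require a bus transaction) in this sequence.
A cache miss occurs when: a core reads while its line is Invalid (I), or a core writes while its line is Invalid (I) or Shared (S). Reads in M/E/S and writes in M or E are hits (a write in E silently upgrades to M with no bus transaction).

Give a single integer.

Answer: 10

Derivation:
Op 1: C1 read [C1 read from I: no other sharers -> C1=E (exclusive)] -> [I,E] [MISS #1: read from I]
Op 2: C0 read [C0 read from I: others=['C1=E'] -> C0=S, others downsized to S] -> [S,S] [MISS #2: read from I]
Op 3: C0 write [C0 write: invalidate ['C1=S'] -> C0=M] -> [M,I] [MISS #3: write from S]
Op 4: C0 write [C0 write: already M (modified), no change] -> [M,I] [hit: write from M]
Op 5: C1 write [C1 write: invalidate ['C0=M'] -> C1=M] -> [I,M] [MISS #4: write from I]
Op 6: C0 write [C0 write: invalidate ['C1=M'] -> C0=M] -> [M,I] [MISS #5: write from I]
Op 7: C1 read [C1 read from I: others=['C0=M'] -> C1=S, others downsized to S] -> [S,S] [MISS #6: read from I]
Op 8: C1 write [C1 write: invalidate ['C0=S'] -> C1=M] -> [I,M] [MISS #7: write from S]
Op 9: C0 read [C0 read from I: others=['C1=M'] -> C0=S, others downsized to S] -> [S,S] [MISS #8: read from I]
Op 10: C1 write [C1 write: invalidate ['C0=S'] -> C1=M] -> [I,M] [MISS #9: write from S]
Op 11: C0 write [C0 write: invalidate ['C1=M'] -> C0=M] -> [M,I] [MISS #10: write from I]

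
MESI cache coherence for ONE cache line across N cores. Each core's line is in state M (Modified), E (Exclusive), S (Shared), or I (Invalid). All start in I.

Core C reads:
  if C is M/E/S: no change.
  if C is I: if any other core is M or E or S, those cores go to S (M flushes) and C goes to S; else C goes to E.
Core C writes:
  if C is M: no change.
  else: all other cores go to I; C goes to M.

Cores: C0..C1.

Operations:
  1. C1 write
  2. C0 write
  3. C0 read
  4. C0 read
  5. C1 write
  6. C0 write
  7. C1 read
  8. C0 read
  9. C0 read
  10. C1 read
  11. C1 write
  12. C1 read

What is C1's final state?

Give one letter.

Op 1: C1 write [C1 write: invalidate none -> C1=M] -> [I,M]
Op 2: C0 write [C0 write: invalidate ['C1=M'] -> C0=M] -> [M,I]
Op 3: C0 read [C0 read: already in M, no change] -> [M,I]
Op 4: C0 read [C0 read: already in M, no change] -> [M,I]
Op 5: C1 write [C1 write: invalidate ['C0=M'] -> C1=M] -> [I,M]
Op 6: C0 write [C0 write: invalidate ['C1=M'] -> C0=M] -> [M,I]
Op 7: C1 read [C1 read from I: others=['C0=M'] -> C1=S, others downsized to S] -> [S,S]
Op 8: C0 read [C0 read: already in S, no change] -> [S,S]
Op 9: C0 read [C0 read: already in S, no change] -> [S,S]
Op 10: C1 read [C1 read: already in S, no change] -> [S,S]
Op 11: C1 write [C1 write: invalidate ['C0=S'] -> C1=M] -> [I,M]
Op 12: C1 read [C1 read: already in M, no change] -> [I,M]

Answer: M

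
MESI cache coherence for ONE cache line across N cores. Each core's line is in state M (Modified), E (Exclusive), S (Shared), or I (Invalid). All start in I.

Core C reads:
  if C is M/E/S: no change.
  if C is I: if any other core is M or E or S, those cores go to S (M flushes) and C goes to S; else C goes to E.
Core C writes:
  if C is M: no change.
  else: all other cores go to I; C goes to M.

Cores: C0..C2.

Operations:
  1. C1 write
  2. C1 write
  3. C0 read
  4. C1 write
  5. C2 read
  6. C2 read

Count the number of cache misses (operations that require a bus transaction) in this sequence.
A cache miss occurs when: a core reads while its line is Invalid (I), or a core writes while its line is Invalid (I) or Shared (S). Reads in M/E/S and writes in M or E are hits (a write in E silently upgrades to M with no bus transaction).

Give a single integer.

Answer: 4

Derivation:
Op 1: C1 write [C1 write: invalidate none -> C1=M] -> [I,M,I] [MISS #1: write from I]
Op 2: C1 write [C1 write: already M (modified), no change] -> [I,M,I] [hit: write from M]
Op 3: C0 read [C0 read from I: others=['C1=M'] -> C0=S, others downsized to S] -> [S,S,I] [MISS #2: read from I]
Op 4: C1 write [C1 write: invalidate ['C0=S'] -> C1=M] -> [I,M,I] [MISS #3: write from S]
Op 5: C2 read [C2 read from I: others=['C1=M'] -> C2=S, others downsized to S] -> [I,S,S] [MISS #4: read from I]
Op 6: C2 read [C2 read: already in S, no change] -> [I,S,S] [hit: read from S]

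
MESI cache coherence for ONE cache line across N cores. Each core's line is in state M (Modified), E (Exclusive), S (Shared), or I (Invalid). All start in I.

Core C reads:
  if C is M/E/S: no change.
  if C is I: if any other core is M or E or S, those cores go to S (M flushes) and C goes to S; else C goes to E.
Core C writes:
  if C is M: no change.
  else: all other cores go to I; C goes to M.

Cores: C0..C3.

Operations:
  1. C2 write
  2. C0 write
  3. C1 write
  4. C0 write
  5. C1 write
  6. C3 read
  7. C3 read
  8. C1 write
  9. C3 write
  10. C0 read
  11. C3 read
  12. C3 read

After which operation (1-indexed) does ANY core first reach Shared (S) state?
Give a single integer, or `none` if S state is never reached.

Answer: 6

Derivation:
Op 1: C2 write [C2 write: invalidate none -> C2=M] -> [I,I,M,I]
Op 2: C0 write [C0 write: invalidate ['C2=M'] -> C0=M] -> [M,I,I,I]
Op 3: C1 write [C1 write: invalidate ['C0=M'] -> C1=M] -> [I,M,I,I]
Op 4: C0 write [C0 write: invalidate ['C1=M'] -> C0=M] -> [M,I,I,I]
Op 5: C1 write [C1 write: invalidate ['C0=M'] -> C1=M] -> [I,M,I,I]
Op 6: C3 read [C3 read from I: others=['C1=M'] -> C3=S, others downsized to S] -> [I,S,I,S]
  -> First S state at op 6; remaining ops need not be traced.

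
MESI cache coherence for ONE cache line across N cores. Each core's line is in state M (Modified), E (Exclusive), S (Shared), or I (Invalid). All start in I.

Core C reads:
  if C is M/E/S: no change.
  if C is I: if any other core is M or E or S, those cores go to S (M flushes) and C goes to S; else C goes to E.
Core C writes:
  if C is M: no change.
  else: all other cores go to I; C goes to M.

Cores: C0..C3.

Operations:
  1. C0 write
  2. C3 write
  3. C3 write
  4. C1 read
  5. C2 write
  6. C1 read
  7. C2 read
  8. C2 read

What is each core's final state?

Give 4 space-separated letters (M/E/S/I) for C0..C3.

Op 1: C0 write [C0 write: invalidate none -> C0=M] -> [M,I,I,I]
Op 2: C3 write [C3 write: invalidate ['C0=M'] -> C3=M] -> [I,I,I,M]
Op 3: C3 write [C3 write: already M (modified), no change] -> [I,I,I,M]
Op 4: C1 read [C1 read from I: others=['C3=M'] -> C1=S, others downsized to S] -> [I,S,I,S]
Op 5: C2 write [C2 write: invalidate ['C1=S', 'C3=S'] -> C2=M] -> [I,I,M,I]
Op 6: C1 read [C1 read from I: others=['C2=M'] -> C1=S, others downsized to S] -> [I,S,S,I]
Op 7: C2 read [C2 read: already in S, no change] -> [I,S,S,I]
Op 8: C2 read [C2 read: already in S, no change] -> [I,S,S,I]

Answer: I S S I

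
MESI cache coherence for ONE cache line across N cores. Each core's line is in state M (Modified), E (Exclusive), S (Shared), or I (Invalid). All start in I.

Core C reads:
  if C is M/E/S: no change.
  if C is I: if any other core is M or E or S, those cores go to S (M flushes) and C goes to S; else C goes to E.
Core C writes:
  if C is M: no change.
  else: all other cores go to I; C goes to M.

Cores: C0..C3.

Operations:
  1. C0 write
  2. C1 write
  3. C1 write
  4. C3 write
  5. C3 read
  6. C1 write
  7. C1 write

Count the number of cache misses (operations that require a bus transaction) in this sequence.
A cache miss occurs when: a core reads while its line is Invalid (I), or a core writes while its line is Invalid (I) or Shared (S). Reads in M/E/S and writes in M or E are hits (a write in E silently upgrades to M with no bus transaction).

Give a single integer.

Op 1: C0 write [C0 write: invalidate none -> C0=M] -> [M,I,I,I] [MISS #1: write from I]
Op 2: C1 write [C1 write: invalidate ['C0=M'] -> C1=M] -> [I,M,I,I] [MISS #2: write from I]
Op 3: C1 write [C1 write: already M (modified), no change] -> [I,M,I,I] [hit: write from M]
Op 4: C3 write [C3 write: invalidate ['C1=M'] -> C3=M] -> [I,I,I,M] [MISS #3: write from I]
Op 5: C3 read [C3 read: already in M, no change] -> [I,I,I,M] [hit: read from M]
Op 6: C1 write [C1 write: invalidate ['C3=M'] -> C1=M] -> [I,M,I,I] [MISS #4: write from I]
Op 7: C1 write [C1 write: already M (modified), no change] -> [I,M,I,I] [hit: write from M]

Answer: 4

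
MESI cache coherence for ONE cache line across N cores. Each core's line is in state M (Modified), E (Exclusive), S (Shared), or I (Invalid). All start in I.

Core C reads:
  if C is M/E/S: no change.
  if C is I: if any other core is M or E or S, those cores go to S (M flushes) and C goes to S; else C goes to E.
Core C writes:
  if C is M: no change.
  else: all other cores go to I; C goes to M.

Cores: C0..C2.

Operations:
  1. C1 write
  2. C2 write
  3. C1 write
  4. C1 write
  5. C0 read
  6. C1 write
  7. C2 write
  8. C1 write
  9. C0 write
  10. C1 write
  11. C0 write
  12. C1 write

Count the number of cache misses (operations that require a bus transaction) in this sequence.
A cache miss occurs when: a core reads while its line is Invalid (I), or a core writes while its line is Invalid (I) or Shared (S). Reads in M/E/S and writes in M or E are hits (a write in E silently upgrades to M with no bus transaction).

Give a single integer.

Op 1: C1 write [C1 write: invalidate none -> C1=M] -> [I,M,I] [MISS #1: write from I]
Op 2: C2 write [C2 write: invalidate ['C1=M'] -> C2=M] -> [I,I,M] [MISS #2: write from I]
Op 3: C1 write [C1 write: invalidate ['C2=M'] -> C1=M] -> [I,M,I] [MISS #3: write from I]
Op 4: C1 write [C1 write: already M (modified), no change] -> [I,M,I] [hit: write from M]
Op 5: C0 read [C0 read from I: others=['C1=M'] -> C0=S, others downsized to S] -> [S,S,I] [MISS #4: read from I]
Op 6: C1 write [C1 write: invalidate ['C0=S'] -> C1=M] -> [I,M,I] [MISS #5: write from S]
Op 7: C2 write [C2 write: invalidate ['C1=M'] -> C2=M] -> [I,I,M] [MISS #6: write from I]
Op 8: C1 write [C1 write: invalidate ['C2=M'] -> C1=M] -> [I,M,I] [MISS #7: write from I]
Op 9: C0 write [C0 write: invalidate ['C1=M'] -> C0=M] -> [M,I,I] [MISS #8: write from I]
Op 10: C1 write [C1 write: invalidate ['C0=M'] -> C1=M] -> [I,M,I] [MISS #9: write from I]
Op 11: C0 write [C0 write: invalidate ['C1=M'] -> C0=M] -> [M,I,I] [MISS #10: write from I]
Op 12: C1 write [C1 write: invalidate ['C0=M'] -> C1=M] -> [I,M,I] [MISS #11: write from I]

Answer: 11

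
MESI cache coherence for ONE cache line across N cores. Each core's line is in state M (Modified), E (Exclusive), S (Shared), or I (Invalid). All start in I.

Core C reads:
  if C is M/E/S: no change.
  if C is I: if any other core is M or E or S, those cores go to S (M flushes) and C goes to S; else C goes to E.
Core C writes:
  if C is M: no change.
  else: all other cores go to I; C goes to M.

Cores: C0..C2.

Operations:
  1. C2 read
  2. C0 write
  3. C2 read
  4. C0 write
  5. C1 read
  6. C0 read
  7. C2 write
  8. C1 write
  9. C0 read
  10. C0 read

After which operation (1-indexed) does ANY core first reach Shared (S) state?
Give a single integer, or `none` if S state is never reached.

Answer: 3

Derivation:
Op 1: C2 read [C2 read from I: no other sharers -> C2=E (exclusive)] -> [I,I,E]
Op 2: C0 write [C0 write: invalidate ['C2=E'] -> C0=M] -> [M,I,I]
Op 3: C2 read [C2 read from I: others=['C0=M'] -> C2=S, others downsized to S] -> [S,I,S]
  -> First S state at op 3; remaining ops need not be traced.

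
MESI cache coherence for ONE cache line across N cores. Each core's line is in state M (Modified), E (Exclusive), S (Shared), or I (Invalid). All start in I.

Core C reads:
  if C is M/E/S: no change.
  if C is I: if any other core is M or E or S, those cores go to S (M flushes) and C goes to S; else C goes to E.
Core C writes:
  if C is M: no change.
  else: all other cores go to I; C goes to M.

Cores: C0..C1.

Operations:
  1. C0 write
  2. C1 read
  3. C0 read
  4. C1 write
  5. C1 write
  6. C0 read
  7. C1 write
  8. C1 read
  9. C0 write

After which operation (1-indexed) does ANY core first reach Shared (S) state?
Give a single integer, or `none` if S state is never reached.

Answer: 2

Derivation:
Op 1: C0 write [C0 write: invalidate none -> C0=M] -> [M,I]
Op 2: C1 read [C1 read from I: others=['C0=M'] -> C1=S, others downsized to S] -> [S,S]
  -> First S state at op 2; remaining ops need not be traced.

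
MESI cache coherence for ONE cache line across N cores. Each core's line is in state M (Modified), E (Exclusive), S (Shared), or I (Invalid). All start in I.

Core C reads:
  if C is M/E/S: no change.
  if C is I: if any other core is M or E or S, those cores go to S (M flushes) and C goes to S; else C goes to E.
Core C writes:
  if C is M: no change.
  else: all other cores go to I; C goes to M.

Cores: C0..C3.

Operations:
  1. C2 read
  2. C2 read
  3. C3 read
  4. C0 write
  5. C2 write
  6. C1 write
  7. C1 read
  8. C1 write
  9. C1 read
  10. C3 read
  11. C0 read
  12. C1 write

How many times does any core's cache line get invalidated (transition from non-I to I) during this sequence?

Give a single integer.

Op 1: C2 read [C2 read from I: no other sharers -> C2=E (exclusive)] -> [I,I,E,I] (invalidations this op: 0; running total: 0)
Op 2: C2 read [C2 read: already in E, no change] -> [I,I,E,I] (invalidations this op: 0; running total: 0)
Op 3: C3 read [C3 read from I: others=['C2=E'] -> C3=S, others downsized to S] -> [I,I,S,S] (invalidations this op: 0; running total: 0)
Op 4: C0 write [C0 write: invalidate ['C2=S', 'C3=S'] -> C0=M] -> [M,I,I,I] (invalidations this op: 2; running total: 2)
Op 5: C2 write [C2 write: invalidate ['C0=M'] -> C2=M] -> [I,I,M,I] (invalidations this op: 1; running total: 3)
Op 6: C1 write [C1 write: invalidate ['C2=M'] -> C1=M] -> [I,M,I,I] (invalidations this op: 1; running total: 4)
Op 7: C1 read [C1 read: already in M, no change] -> [I,M,I,I] (invalidations this op: 0; running total: 4)
Op 8: C1 write [C1 write: already M (modified), no change] -> [I,M,I,I] (invalidations this op: 0; running total: 4)
Op 9: C1 read [C1 read: already in M, no change] -> [I,M,I,I] (invalidations this op: 0; running total: 4)
Op 10: C3 read [C3 read from I: others=['C1=M'] -> C3=S, others downsized to S] -> [I,S,I,S] (invalidations this op: 0; running total: 4)
Op 11: C0 read [C0 read from I: others=['C1=S', 'C3=S'] -> C0=S, others downsized to S] -> [S,S,I,S] (invalidations this op: 0; running total: 4)
Op 12: C1 write [C1 write: invalidate ['C0=S', 'C3=S'] -> C1=M] -> [I,M,I,I] (invalidations this op: 2; running total: 6)

Answer: 6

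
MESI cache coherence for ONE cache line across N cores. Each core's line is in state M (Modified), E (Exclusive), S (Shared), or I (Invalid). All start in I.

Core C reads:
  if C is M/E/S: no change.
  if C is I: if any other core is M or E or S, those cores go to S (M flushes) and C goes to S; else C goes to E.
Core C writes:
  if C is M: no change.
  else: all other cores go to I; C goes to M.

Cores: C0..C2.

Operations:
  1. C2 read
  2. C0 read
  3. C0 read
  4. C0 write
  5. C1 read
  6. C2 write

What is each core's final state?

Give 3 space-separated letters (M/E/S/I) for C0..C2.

Answer: I I M

Derivation:
Op 1: C2 read [C2 read from I: no other sharers -> C2=E (exclusive)] -> [I,I,E]
Op 2: C0 read [C0 read from I: others=['C2=E'] -> C0=S, others downsized to S] -> [S,I,S]
Op 3: C0 read [C0 read: already in S, no change] -> [S,I,S]
Op 4: C0 write [C0 write: invalidate ['C2=S'] -> C0=M] -> [M,I,I]
Op 5: C1 read [C1 read from I: others=['C0=M'] -> C1=S, others downsized to S] -> [S,S,I]
Op 6: C2 write [C2 write: invalidate ['C0=S', 'C1=S'] -> C2=M] -> [I,I,M]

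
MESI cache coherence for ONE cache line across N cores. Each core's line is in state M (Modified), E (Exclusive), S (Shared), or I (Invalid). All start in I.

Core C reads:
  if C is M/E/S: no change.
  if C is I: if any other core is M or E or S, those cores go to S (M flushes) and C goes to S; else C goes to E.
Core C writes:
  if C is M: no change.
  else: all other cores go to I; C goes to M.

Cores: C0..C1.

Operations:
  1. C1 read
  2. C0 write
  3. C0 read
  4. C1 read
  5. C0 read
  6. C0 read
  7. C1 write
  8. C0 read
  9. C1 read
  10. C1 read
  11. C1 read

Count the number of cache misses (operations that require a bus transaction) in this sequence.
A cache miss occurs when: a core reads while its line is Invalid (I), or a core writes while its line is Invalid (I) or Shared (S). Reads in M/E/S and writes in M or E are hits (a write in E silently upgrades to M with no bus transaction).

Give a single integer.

Op 1: C1 read [C1 read from I: no other sharers -> C1=E (exclusive)] -> [I,E] [MISS #1: read from I]
Op 2: C0 write [C0 write: invalidate ['C1=E'] -> C0=M] -> [M,I] [MISS #2: write from I]
Op 3: C0 read [C0 read: already in M, no change] -> [M,I] [hit: read from M]
Op 4: C1 read [C1 read from I: others=['C0=M'] -> C1=S, others downsized to S] -> [S,S] [MISS #3: read from I]
Op 5: C0 read [C0 read: already in S, no change] -> [S,S] [hit: read from S]
Op 6: C0 read [C0 read: already in S, no change] -> [S,S] [hit: read from S]
Op 7: C1 write [C1 write: invalidate ['C0=S'] -> C1=M] -> [I,M] [MISS #4: write from S]
Op 8: C0 read [C0 read from I: others=['C1=M'] -> C0=S, others downsized to S] -> [S,S] [MISS #5: read from I]
Op 9: C1 read [C1 read: already in S, no change] -> [S,S] [hit: read from S]
Op 10: C1 read [C1 read: already in S, no change] -> [S,S] [hit: read from S]
Op 11: C1 read [C1 read: already in S, no change] -> [S,S] [hit: read from S]

Answer: 5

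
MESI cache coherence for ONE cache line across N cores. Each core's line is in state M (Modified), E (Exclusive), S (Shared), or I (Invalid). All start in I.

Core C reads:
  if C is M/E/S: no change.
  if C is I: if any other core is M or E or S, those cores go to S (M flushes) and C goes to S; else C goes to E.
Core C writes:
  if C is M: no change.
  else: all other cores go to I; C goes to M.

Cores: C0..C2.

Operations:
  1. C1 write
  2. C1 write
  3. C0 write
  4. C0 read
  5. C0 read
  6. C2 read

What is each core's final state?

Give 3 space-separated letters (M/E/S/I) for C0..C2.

Op 1: C1 write [C1 write: invalidate none -> C1=M] -> [I,M,I]
Op 2: C1 write [C1 write: already M (modified), no change] -> [I,M,I]
Op 3: C0 write [C0 write: invalidate ['C1=M'] -> C0=M] -> [M,I,I]
Op 4: C0 read [C0 read: already in M, no change] -> [M,I,I]
Op 5: C0 read [C0 read: already in M, no change] -> [M,I,I]
Op 6: C2 read [C2 read from I: others=['C0=M'] -> C2=S, others downsized to S] -> [S,I,S]

Answer: S I S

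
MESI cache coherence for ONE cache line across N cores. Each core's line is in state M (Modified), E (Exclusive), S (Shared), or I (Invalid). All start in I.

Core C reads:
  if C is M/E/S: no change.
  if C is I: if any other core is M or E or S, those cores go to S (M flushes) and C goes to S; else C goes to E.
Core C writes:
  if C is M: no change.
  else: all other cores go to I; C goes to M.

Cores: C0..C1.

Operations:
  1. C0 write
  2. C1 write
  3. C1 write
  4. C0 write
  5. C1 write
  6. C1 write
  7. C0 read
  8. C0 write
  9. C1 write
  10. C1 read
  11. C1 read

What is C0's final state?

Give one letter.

Op 1: C0 write [C0 write: invalidate none -> C0=M] -> [M,I]
Op 2: C1 write [C1 write: invalidate ['C0=M'] -> C1=M] -> [I,M]
Op 3: C1 write [C1 write: already M (modified), no change] -> [I,M]
Op 4: C0 write [C0 write: invalidate ['C1=M'] -> C0=M] -> [M,I]
Op 5: C1 write [C1 write: invalidate ['C0=M'] -> C1=M] -> [I,M]
Op 6: C1 write [C1 write: already M (modified), no change] -> [I,M]
Op 7: C0 read [C0 read from I: others=['C1=M'] -> C0=S, others downsized to S] -> [S,S]
Op 8: C0 write [C0 write: invalidate ['C1=S'] -> C0=M] -> [M,I]
Op 9: C1 write [C1 write: invalidate ['C0=M'] -> C1=M] -> [I,M]
Op 10: C1 read [C1 read: already in M, no change] -> [I,M]
Op 11: C1 read [C1 read: already in M, no change] -> [I,M]

Answer: I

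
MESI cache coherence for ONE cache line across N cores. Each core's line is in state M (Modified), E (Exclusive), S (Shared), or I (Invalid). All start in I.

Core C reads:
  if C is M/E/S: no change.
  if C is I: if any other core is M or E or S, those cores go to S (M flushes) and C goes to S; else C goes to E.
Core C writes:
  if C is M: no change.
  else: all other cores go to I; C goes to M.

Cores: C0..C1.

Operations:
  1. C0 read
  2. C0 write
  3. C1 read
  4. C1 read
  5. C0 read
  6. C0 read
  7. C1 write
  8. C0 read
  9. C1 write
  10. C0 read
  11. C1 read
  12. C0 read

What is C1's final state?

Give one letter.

Op 1: C0 read [C0 read from I: no other sharers -> C0=E (exclusive)] -> [E,I]
Op 2: C0 write [C0 write: invalidate none -> C0=M] -> [M,I]
Op 3: C1 read [C1 read from I: others=['C0=M'] -> C1=S, others downsized to S] -> [S,S]
Op 4: C1 read [C1 read: already in S, no change] -> [S,S]
Op 5: C0 read [C0 read: already in S, no change] -> [S,S]
Op 6: C0 read [C0 read: already in S, no change] -> [S,S]
Op 7: C1 write [C1 write: invalidate ['C0=S'] -> C1=M] -> [I,M]
Op 8: C0 read [C0 read from I: others=['C1=M'] -> C0=S, others downsized to S] -> [S,S]
Op 9: C1 write [C1 write: invalidate ['C0=S'] -> C1=M] -> [I,M]
Op 10: C0 read [C0 read from I: others=['C1=M'] -> C0=S, others downsized to S] -> [S,S]
Op 11: C1 read [C1 read: already in S, no change] -> [S,S]
Op 12: C0 read [C0 read: already in S, no change] -> [S,S]

Answer: S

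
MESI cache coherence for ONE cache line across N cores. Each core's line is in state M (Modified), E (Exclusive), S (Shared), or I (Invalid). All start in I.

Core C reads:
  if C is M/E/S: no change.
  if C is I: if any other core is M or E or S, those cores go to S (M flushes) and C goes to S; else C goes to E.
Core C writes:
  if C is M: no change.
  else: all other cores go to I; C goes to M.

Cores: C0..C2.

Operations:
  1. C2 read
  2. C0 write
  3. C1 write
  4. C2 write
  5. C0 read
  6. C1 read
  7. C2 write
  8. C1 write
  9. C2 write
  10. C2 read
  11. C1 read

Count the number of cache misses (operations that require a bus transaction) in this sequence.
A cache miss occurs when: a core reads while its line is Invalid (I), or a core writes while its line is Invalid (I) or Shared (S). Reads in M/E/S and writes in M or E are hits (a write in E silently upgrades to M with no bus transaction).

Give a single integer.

Op 1: C2 read [C2 read from I: no other sharers -> C2=E (exclusive)] -> [I,I,E] [MISS #1: read from I]
Op 2: C0 write [C0 write: invalidate ['C2=E'] -> C0=M] -> [M,I,I] [MISS #2: write from I]
Op 3: C1 write [C1 write: invalidate ['C0=M'] -> C1=M] -> [I,M,I] [MISS #3: write from I]
Op 4: C2 write [C2 write: invalidate ['C1=M'] -> C2=M] -> [I,I,M] [MISS #4: write from I]
Op 5: C0 read [C0 read from I: others=['C2=M'] -> C0=S, others downsized to S] -> [S,I,S] [MISS #5: read from I]
Op 6: C1 read [C1 read from I: others=['C0=S', 'C2=S'] -> C1=S, others downsized to S] -> [S,S,S] [MISS #6: read from I]
Op 7: C2 write [C2 write: invalidate ['C0=S', 'C1=S'] -> C2=M] -> [I,I,M] [MISS #7: write from S]
Op 8: C1 write [C1 write: invalidate ['C2=M'] -> C1=M] -> [I,M,I] [MISS #8: write from I]
Op 9: C2 write [C2 write: invalidate ['C1=M'] -> C2=M] -> [I,I,M] [MISS #9: write from I]
Op 10: C2 read [C2 read: already in M, no change] -> [I,I,M] [hit: read from M]
Op 11: C1 read [C1 read from I: others=['C2=M'] -> C1=S, others downsized to S] -> [I,S,S] [MISS #10: read from I]

Answer: 10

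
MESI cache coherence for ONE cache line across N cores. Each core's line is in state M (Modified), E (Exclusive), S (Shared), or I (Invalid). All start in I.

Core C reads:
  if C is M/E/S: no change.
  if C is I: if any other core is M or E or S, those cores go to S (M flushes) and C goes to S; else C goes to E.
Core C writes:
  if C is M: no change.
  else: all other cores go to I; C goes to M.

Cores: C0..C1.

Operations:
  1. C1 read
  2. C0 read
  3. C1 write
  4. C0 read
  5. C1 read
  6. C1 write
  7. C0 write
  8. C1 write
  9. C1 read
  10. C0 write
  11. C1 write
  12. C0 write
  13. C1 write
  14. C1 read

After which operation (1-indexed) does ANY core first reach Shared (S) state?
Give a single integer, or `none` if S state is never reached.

Op 1: C1 read [C1 read from I: no other sharers -> C1=E (exclusive)] -> [I,E]
Op 2: C0 read [C0 read from I: others=['C1=E'] -> C0=S, others downsized to S] -> [S,S]
  -> First S state at op 2; remaining ops need not be traced.

Answer: 2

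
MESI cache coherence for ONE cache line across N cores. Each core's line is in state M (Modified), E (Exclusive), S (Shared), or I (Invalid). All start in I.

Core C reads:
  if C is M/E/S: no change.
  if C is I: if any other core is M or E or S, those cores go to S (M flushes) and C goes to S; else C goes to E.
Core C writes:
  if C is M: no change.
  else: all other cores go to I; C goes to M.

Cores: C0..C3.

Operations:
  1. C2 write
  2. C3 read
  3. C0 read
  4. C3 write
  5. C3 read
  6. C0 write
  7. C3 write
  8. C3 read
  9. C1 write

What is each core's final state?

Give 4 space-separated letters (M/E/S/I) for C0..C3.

Answer: I M I I

Derivation:
Op 1: C2 write [C2 write: invalidate none -> C2=M] -> [I,I,M,I]
Op 2: C3 read [C3 read from I: others=['C2=M'] -> C3=S, others downsized to S] -> [I,I,S,S]
Op 3: C0 read [C0 read from I: others=['C2=S', 'C3=S'] -> C0=S, others downsized to S] -> [S,I,S,S]
Op 4: C3 write [C3 write: invalidate ['C0=S', 'C2=S'] -> C3=M] -> [I,I,I,M]
Op 5: C3 read [C3 read: already in M, no change] -> [I,I,I,M]
Op 6: C0 write [C0 write: invalidate ['C3=M'] -> C0=M] -> [M,I,I,I]
Op 7: C3 write [C3 write: invalidate ['C0=M'] -> C3=M] -> [I,I,I,M]
Op 8: C3 read [C3 read: already in M, no change] -> [I,I,I,M]
Op 9: C1 write [C1 write: invalidate ['C3=M'] -> C1=M] -> [I,M,I,I]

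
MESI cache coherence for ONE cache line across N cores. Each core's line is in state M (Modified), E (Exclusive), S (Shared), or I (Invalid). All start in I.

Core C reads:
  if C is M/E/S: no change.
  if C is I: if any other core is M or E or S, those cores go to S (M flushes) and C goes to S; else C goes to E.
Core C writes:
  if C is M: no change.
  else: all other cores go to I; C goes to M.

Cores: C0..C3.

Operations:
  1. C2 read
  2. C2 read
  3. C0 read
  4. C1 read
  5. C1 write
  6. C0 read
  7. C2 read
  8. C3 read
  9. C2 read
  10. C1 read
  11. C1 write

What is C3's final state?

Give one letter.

Op 1: C2 read [C2 read from I: no other sharers -> C2=E (exclusive)] -> [I,I,E,I]
Op 2: C2 read [C2 read: already in E, no change] -> [I,I,E,I]
Op 3: C0 read [C0 read from I: others=['C2=E'] -> C0=S, others downsized to S] -> [S,I,S,I]
Op 4: C1 read [C1 read from I: others=['C0=S', 'C2=S'] -> C1=S, others downsized to S] -> [S,S,S,I]
Op 5: C1 write [C1 write: invalidate ['C0=S', 'C2=S'] -> C1=M] -> [I,M,I,I]
Op 6: C0 read [C0 read from I: others=['C1=M'] -> C0=S, others downsized to S] -> [S,S,I,I]
Op 7: C2 read [C2 read from I: others=['C0=S', 'C1=S'] -> C2=S, others downsized to S] -> [S,S,S,I]
Op 8: C3 read [C3 read from I: others=['C0=S', 'C1=S', 'C2=S'] -> C3=S, others downsized to S] -> [S,S,S,S]
Op 9: C2 read [C2 read: already in S, no change] -> [S,S,S,S]
Op 10: C1 read [C1 read: already in S, no change] -> [S,S,S,S]
Op 11: C1 write [C1 write: invalidate ['C0=S', 'C2=S', 'C3=S'] -> C1=M] -> [I,M,I,I]

Answer: I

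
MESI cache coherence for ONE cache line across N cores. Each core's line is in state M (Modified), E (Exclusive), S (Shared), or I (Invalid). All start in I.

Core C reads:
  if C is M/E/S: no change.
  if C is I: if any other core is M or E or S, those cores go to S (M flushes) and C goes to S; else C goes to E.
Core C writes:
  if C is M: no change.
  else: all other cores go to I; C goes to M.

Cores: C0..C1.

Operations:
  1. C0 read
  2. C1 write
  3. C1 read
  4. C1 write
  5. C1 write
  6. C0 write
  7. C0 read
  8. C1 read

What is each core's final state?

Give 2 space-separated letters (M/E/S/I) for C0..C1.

Answer: S S

Derivation:
Op 1: C0 read [C0 read from I: no other sharers -> C0=E (exclusive)] -> [E,I]
Op 2: C1 write [C1 write: invalidate ['C0=E'] -> C1=M] -> [I,M]
Op 3: C1 read [C1 read: already in M, no change] -> [I,M]
Op 4: C1 write [C1 write: already M (modified), no change] -> [I,M]
Op 5: C1 write [C1 write: already M (modified), no change] -> [I,M]
Op 6: C0 write [C0 write: invalidate ['C1=M'] -> C0=M] -> [M,I]
Op 7: C0 read [C0 read: already in M, no change] -> [M,I]
Op 8: C1 read [C1 read from I: others=['C0=M'] -> C1=S, others downsized to S] -> [S,S]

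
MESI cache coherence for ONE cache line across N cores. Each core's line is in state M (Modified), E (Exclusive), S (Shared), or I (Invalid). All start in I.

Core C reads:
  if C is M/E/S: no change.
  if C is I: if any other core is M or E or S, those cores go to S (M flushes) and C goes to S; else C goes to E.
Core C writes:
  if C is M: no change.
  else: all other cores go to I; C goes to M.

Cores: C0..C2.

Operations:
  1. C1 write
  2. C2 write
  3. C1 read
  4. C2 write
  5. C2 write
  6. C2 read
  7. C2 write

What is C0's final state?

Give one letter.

Answer: I

Derivation:
Op 1: C1 write [C1 write: invalidate none -> C1=M] -> [I,M,I]
Op 2: C2 write [C2 write: invalidate ['C1=M'] -> C2=M] -> [I,I,M]
Op 3: C1 read [C1 read from I: others=['C2=M'] -> C1=S, others downsized to S] -> [I,S,S]
Op 4: C2 write [C2 write: invalidate ['C1=S'] -> C2=M] -> [I,I,M]
Op 5: C2 write [C2 write: already M (modified), no change] -> [I,I,M]
Op 6: C2 read [C2 read: already in M, no change] -> [I,I,M]
Op 7: C2 write [C2 write: already M (modified), no change] -> [I,I,M]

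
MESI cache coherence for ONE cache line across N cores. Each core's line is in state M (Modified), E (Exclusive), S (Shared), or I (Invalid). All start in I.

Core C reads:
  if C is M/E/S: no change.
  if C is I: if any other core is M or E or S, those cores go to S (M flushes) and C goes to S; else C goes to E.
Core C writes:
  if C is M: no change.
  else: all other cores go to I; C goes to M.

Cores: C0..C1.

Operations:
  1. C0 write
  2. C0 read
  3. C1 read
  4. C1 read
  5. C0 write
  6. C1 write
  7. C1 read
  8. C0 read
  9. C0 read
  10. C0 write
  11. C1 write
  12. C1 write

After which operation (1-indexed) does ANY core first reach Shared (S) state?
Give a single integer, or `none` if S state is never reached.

Op 1: C0 write [C0 write: invalidate none -> C0=M] -> [M,I]
Op 2: C0 read [C0 read: already in M, no change] -> [M,I]
Op 3: C1 read [C1 read from I: others=['C0=M'] -> C1=S, others downsized to S] -> [S,S]
  -> First S state at op 3; remaining ops need not be traced.

Answer: 3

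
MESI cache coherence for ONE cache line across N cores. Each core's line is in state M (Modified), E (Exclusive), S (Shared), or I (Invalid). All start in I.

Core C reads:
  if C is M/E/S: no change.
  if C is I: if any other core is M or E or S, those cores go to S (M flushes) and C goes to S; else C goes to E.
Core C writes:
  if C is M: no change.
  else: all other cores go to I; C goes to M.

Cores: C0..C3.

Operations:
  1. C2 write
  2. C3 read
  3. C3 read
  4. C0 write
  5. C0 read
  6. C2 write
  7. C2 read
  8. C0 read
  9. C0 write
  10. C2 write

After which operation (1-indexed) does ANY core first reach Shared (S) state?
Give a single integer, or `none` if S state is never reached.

Answer: 2

Derivation:
Op 1: C2 write [C2 write: invalidate none -> C2=M] -> [I,I,M,I]
Op 2: C3 read [C3 read from I: others=['C2=M'] -> C3=S, others downsized to S] -> [I,I,S,S]
  -> First S state at op 2; remaining ops need not be traced.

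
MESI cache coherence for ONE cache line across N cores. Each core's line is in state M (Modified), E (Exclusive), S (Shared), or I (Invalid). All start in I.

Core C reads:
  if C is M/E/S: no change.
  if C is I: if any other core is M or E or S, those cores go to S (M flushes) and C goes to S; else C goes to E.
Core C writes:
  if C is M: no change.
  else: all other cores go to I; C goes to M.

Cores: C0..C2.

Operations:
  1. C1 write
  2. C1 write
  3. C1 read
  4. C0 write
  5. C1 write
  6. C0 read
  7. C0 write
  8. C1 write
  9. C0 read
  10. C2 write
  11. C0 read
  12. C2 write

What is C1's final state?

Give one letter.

Answer: I

Derivation:
Op 1: C1 write [C1 write: invalidate none -> C1=M] -> [I,M,I]
Op 2: C1 write [C1 write: already M (modified), no change] -> [I,M,I]
Op 3: C1 read [C1 read: already in M, no change] -> [I,M,I]
Op 4: C0 write [C0 write: invalidate ['C1=M'] -> C0=M] -> [M,I,I]
Op 5: C1 write [C1 write: invalidate ['C0=M'] -> C1=M] -> [I,M,I]
Op 6: C0 read [C0 read from I: others=['C1=M'] -> C0=S, others downsized to S] -> [S,S,I]
Op 7: C0 write [C0 write: invalidate ['C1=S'] -> C0=M] -> [M,I,I]
Op 8: C1 write [C1 write: invalidate ['C0=M'] -> C1=M] -> [I,M,I]
Op 9: C0 read [C0 read from I: others=['C1=M'] -> C0=S, others downsized to S] -> [S,S,I]
Op 10: C2 write [C2 write: invalidate ['C0=S', 'C1=S'] -> C2=M] -> [I,I,M]
Op 11: C0 read [C0 read from I: others=['C2=M'] -> C0=S, others downsized to S] -> [S,I,S]
Op 12: C2 write [C2 write: invalidate ['C0=S'] -> C2=M] -> [I,I,M]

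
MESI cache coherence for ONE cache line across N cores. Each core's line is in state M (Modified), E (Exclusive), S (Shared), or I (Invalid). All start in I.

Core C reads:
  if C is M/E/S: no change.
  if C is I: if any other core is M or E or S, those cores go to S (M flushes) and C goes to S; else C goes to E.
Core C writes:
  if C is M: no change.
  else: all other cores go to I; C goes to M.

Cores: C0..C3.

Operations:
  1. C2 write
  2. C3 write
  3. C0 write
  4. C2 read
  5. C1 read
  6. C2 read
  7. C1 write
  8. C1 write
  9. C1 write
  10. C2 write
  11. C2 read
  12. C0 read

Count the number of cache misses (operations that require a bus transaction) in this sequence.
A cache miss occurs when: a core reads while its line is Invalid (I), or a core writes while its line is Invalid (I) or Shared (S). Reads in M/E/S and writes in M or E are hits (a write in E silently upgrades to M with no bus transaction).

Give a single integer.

Op 1: C2 write [C2 write: invalidate none -> C2=M] -> [I,I,M,I] [MISS #1: write from I]
Op 2: C3 write [C3 write: invalidate ['C2=M'] -> C3=M] -> [I,I,I,M] [MISS #2: write from I]
Op 3: C0 write [C0 write: invalidate ['C3=M'] -> C0=M] -> [M,I,I,I] [MISS #3: write from I]
Op 4: C2 read [C2 read from I: others=['C0=M'] -> C2=S, others downsized to S] -> [S,I,S,I] [MISS #4: read from I]
Op 5: C1 read [C1 read from I: others=['C0=S', 'C2=S'] -> C1=S, others downsized to S] -> [S,S,S,I] [MISS #5: read from I]
Op 6: C2 read [C2 read: already in S, no change] -> [S,S,S,I] [hit: read from S]
Op 7: C1 write [C1 write: invalidate ['C0=S', 'C2=S'] -> C1=M] -> [I,M,I,I] [MISS #6: write from S]
Op 8: C1 write [C1 write: already M (modified), no change] -> [I,M,I,I] [hit: write from M]
Op 9: C1 write [C1 write: already M (modified), no change] -> [I,M,I,I] [hit: write from M]
Op 10: C2 write [C2 write: invalidate ['C1=M'] -> C2=M] -> [I,I,M,I] [MISS #7: write from I]
Op 11: C2 read [C2 read: already in M, no change] -> [I,I,M,I] [hit: read from M]
Op 12: C0 read [C0 read from I: others=['C2=M'] -> C0=S, others downsized to S] -> [S,I,S,I] [MISS #8: read from I]

Answer: 8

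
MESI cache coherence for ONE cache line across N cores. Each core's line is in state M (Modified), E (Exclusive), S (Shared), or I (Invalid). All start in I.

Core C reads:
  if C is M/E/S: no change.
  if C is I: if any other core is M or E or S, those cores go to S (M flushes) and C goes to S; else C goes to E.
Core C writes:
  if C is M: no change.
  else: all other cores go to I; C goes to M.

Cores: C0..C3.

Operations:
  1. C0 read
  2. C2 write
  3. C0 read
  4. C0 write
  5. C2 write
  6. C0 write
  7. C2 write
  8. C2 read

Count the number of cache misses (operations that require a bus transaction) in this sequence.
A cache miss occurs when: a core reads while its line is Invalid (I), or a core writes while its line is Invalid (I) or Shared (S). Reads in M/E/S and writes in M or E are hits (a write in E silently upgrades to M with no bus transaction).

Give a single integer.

Answer: 7

Derivation:
Op 1: C0 read [C0 read from I: no other sharers -> C0=E (exclusive)] -> [E,I,I,I] [MISS #1: read from I]
Op 2: C2 write [C2 write: invalidate ['C0=E'] -> C2=M] -> [I,I,M,I] [MISS #2: write from I]
Op 3: C0 read [C0 read from I: others=['C2=M'] -> C0=S, others downsized to S] -> [S,I,S,I] [MISS #3: read from I]
Op 4: C0 write [C0 write: invalidate ['C2=S'] -> C0=M] -> [M,I,I,I] [MISS #4: write from S]
Op 5: C2 write [C2 write: invalidate ['C0=M'] -> C2=M] -> [I,I,M,I] [MISS #5: write from I]
Op 6: C0 write [C0 write: invalidate ['C2=M'] -> C0=M] -> [M,I,I,I] [MISS #6: write from I]
Op 7: C2 write [C2 write: invalidate ['C0=M'] -> C2=M] -> [I,I,M,I] [MISS #7: write from I]
Op 8: C2 read [C2 read: already in M, no change] -> [I,I,M,I] [hit: read from M]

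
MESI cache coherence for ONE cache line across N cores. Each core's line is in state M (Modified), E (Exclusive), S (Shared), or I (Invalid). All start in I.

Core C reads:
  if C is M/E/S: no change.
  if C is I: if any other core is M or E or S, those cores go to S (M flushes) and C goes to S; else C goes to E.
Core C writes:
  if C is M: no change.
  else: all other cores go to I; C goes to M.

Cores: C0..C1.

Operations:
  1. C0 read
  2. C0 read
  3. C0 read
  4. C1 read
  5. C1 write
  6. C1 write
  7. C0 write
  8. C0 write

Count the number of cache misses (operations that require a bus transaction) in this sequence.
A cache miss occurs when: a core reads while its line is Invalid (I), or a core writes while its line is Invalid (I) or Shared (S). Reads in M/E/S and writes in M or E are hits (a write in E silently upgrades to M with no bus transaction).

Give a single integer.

Answer: 4

Derivation:
Op 1: C0 read [C0 read from I: no other sharers -> C0=E (exclusive)] -> [E,I] [MISS #1: read from I]
Op 2: C0 read [C0 read: already in E, no change] -> [E,I] [hit: read from E]
Op 3: C0 read [C0 read: already in E, no change] -> [E,I] [hit: read from E]
Op 4: C1 read [C1 read from I: others=['C0=E'] -> C1=S, others downsized to S] -> [S,S] [MISS #2: read from I]
Op 5: C1 write [C1 write: invalidate ['C0=S'] -> C1=M] -> [I,M] [MISS #3: write from S]
Op 6: C1 write [C1 write: already M (modified), no change] -> [I,M] [hit: write from M]
Op 7: C0 write [C0 write: invalidate ['C1=M'] -> C0=M] -> [M,I] [MISS #4: write from I]
Op 8: C0 write [C0 write: already M (modified), no change] -> [M,I] [hit: write from M]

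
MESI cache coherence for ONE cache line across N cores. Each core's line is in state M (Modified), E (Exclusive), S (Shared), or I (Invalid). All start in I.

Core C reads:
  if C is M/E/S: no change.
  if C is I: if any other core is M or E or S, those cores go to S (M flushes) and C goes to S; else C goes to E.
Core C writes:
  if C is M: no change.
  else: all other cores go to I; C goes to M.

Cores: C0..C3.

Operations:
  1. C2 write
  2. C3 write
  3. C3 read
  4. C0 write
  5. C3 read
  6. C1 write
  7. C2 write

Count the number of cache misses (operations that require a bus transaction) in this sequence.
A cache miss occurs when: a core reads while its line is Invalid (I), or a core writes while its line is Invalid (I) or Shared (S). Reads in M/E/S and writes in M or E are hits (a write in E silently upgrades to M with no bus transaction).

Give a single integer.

Op 1: C2 write [C2 write: invalidate none -> C2=M] -> [I,I,M,I] [MISS #1: write from I]
Op 2: C3 write [C3 write: invalidate ['C2=M'] -> C3=M] -> [I,I,I,M] [MISS #2: write from I]
Op 3: C3 read [C3 read: already in M, no change] -> [I,I,I,M] [hit: read from M]
Op 4: C0 write [C0 write: invalidate ['C3=M'] -> C0=M] -> [M,I,I,I] [MISS #3: write from I]
Op 5: C3 read [C3 read from I: others=['C0=M'] -> C3=S, others downsized to S] -> [S,I,I,S] [MISS #4: read from I]
Op 6: C1 write [C1 write: invalidate ['C0=S', 'C3=S'] -> C1=M] -> [I,M,I,I] [MISS #5: write from I]
Op 7: C2 write [C2 write: invalidate ['C1=M'] -> C2=M] -> [I,I,M,I] [MISS #6: write from I]

Answer: 6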